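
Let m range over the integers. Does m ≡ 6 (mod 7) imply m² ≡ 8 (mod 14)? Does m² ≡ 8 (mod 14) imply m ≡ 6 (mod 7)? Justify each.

(⇒) This fails: take m = 13. Then 13 ≡ 6 (mod 7), but 13² = 169 ≡ 1 (mod 14), not 8.

(⇐) This fails: take m = 8. Then 8² = 64 ≡ 8 (mod 14), yet 8 ≡ 1 (mod 7), not 6.

Both directions fail.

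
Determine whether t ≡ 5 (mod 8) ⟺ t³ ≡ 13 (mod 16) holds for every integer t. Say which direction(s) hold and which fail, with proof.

(⇒) fails; (⇐) holds.

(⇒) This fails: take t = 13. Then 13 ≡ 5 (mod 8), but 13³ = 2197 ≡ 5 (mod 16), not 13.

(⇐) Conversely, the residues r modulo 16 with r³ ≡ 13 (mod 16) are exactly {5}, and each is ≡ 5 (mod 8).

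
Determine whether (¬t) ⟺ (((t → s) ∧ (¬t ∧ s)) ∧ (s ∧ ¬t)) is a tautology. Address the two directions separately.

(→) This fails. Under t = F, s = F, the left side is true but the right side is false.

(←) Assume the antecedent. If t is true, the antecedent cannot hold. If t is false, ¬t reduces to true regardless of the other variables. Either way ¬t holds.

Not equivalent: only (⇐) holds.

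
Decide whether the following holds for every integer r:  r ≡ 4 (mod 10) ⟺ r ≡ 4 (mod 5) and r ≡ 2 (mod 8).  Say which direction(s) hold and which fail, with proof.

[⇒] This fails: r = 24 gives 24 ≡ 4 (mod 10) but 24 ≡ 0 (mod 8), so the conjunction on the right does not hold.

[⇐] Conversely, if r ≡ 4 (mod 5) and r ≡ 2 (mod 8), then by the Chinese remainder theorem r ≡ 34 (mod 40). Since 34 ≡ 4 (mod 10) and 10 ∣ 40, we get r ≡ 4 (mod 10).

The forward direction fails; the converse holds.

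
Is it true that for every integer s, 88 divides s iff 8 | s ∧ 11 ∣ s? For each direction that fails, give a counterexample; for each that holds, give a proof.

Both implications hold.

(→) If 88 ∣ s, write s = 88q. Since 88 = 11·8, s = 8·(11q), so 8 ∣ s; and since 88 = 8·11, s = 11·(8q), so 11 ∣ s.

(←) Suppose 8 ∣ s and 11 ∣ s. Any common multiple of 8 and 11 is a multiple of their lcm; here gcd(8, 11) = 1, so lcm(8, 11) = 8·11 = 88, so 88 ∣ s.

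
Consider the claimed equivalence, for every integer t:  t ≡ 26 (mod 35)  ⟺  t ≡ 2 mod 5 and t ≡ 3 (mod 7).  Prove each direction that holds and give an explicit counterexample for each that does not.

Neither direction holds.

Forward direction. This fails: t = 26 gives 26 ≡ 26 (mod 35) but 26 ≡ 1 (mod 5), so the conjunction on the right does not hold.

Converse. This fails: t = 17 satisfies both congruences on the right (17 ≡ 2 mod 5 and 17 ≡ 3 mod 7) yet 17 ≡ 17 (mod 35), not 26.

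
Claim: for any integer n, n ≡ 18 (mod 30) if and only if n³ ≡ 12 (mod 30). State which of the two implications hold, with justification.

Both directions hold.

[⇒] Suppose n ≡ 18 (mod 30). Write n = 30j + 18. Then (30j + 18)³ = 27000j³ + 48600j² + 29160j + 5832 = 30(900j³ + 1620j² + 972j + 194) + 12, so n³ ≡ 12 (mod 30).

[⇐] Conversely, suppose n³ ≡ 12 (mod 30). The only residue r in {0, …, 29} with r³ ≡ 12 (mod 30) is r = 18, so n ≡ 18 (mod 30).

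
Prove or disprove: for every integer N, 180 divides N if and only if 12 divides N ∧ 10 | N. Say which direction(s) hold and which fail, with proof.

Only the forward direction holds.

(⇒) If 180 ∣ N, write N = 180q. Since 180 = 15·12, N = 12·(15q), so 12 ∣ N; and since 180 = 18·10, N = 10·(18q), so 10 ∣ N.

(⇐) This fails: take N = 60. Both 12 ∣ 60 and 10 ∣ 60, yet 60 is not a multiple of 180 (since 60 = 0·180 + 60), so 180 ∤ 60.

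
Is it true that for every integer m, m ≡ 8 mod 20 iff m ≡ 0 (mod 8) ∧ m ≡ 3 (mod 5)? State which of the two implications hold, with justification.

[⇒] This fails: m = 28 gives 28 ≡ 8 (mod 20) but 28 ≡ 4 (mod 8), so the conjunction on the right does not hold.

[⇐] Conversely, if m ≡ 0 (mod 8) and m ≡ 3 (mod 5), then by the Chinese remainder theorem m ≡ 8 (mod 40). Since 8 ≡ 8 (mod 20) and 20 ∣ 40, we get m ≡ 8 (mod 20).

Only the converse holds.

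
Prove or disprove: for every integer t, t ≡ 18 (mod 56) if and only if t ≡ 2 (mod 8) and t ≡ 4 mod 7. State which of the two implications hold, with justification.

Equivalent; both directions hold.

Forward direction. Suppose t ≡ 18 (mod 56); write t = 56j + 18. Since 8 ∣ 56, reducing mod 8 gives t ≡ 18 ≡ 2 (mod 8); since 7 ∣ 56, reducing mod 7 gives t ≡ 18 ≡ 4 (mod 7).

Converse. If t ≡ 2 (mod 8) and t ≡ 4 (mod 7), then by the Chinese remainder theorem t ≡ 18 (mod 56). This is exactly t ≡ 18 (mod 56).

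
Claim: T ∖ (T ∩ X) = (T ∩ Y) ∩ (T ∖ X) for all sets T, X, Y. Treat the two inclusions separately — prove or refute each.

(⊆) This inclusion fails. Take T = {1}, X = ∅, Y = ∅; then 1 ∈ T ∖ (T ∩ X) but 1 ∉ (T ∩ Y) ∩ (T ∖ X).

(⊇) Let x ∈ (T ∩ Y) ∩ (T ∖ X). Then x ∈ T ∩ Y and x ∉ X, from which x ∈ T ∖ (T ∩ X).

(⊆) fails; (⊇) holds.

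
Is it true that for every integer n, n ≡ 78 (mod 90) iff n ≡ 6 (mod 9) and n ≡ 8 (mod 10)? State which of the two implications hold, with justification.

[⇒] Suppose n ≡ 78 (mod 90); write n = 90j + 78. Since 9 ∣ 90, reducing mod 9 gives n ≡ 78 ≡ 6 (mod 9); since 10 ∣ 90, reducing mod 10 gives n ≡ 78 ≡ 8 (mod 10).

[⇐] Conversely, if n ≡ 6 (mod 9) and n ≡ 8 (mod 10), then by the Chinese remainder theorem n ≡ 78 (mod 90). This is exactly n ≡ 78 (mod 90).

The biconditional holds.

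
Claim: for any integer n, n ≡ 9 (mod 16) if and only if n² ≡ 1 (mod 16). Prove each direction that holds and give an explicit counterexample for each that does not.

The forward direction holds; the converse fails.

(→) Suppose n ≡ 9 (mod 16). Write n = 16j + 9. Then (16j + 9)² = 256j² + 288j + 81 = 16(16j² + 18j + 5) + 1, so n² ≡ 1 (mod 16).

(←) This fails: take n = 1. Then 1² = 1 ≡ 1 (mod 16), yet 1 ≡ 1 (mod 16), not 9.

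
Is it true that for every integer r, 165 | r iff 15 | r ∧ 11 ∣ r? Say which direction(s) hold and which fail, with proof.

(⇒) If 165 ∣ r, write r = 165q. Since 165 = 11·15, r = 15·(11q), so 15 ∣ r; and since 165 = 15·11, r = 11·(15q), so 11 ∣ r.

(⇐) Suppose 15 ∣ r and 11 ∣ r. Any common multiple of 15 and 11 is a multiple of their lcm; here gcd(15, 11) = 1, so lcm(15, 11) = 15·11 = 165, so 165 ∣ r.

Both directions hold; the statement is true.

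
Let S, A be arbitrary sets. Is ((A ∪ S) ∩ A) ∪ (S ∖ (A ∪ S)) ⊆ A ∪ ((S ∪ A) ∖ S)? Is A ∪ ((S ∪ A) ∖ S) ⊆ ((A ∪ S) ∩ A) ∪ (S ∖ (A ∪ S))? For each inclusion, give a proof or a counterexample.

The two sets are equal.

(⟹) Let x ∈ ((A ∪ S) ∩ A) ∪ (S ∖ (A ∪ S)). Then either x ∈ A and x ∉ S; or x ∈ S ∩ A. In each case x ∈ A ∪ ((S ∪ A) ∖ S), so ((A ∪ S) ∩ A) ∪ (S ∖ (A ∪ S)) ⊆ A ∪ ((S ∪ A) ∖ S).

(⟸) Let x ∈ A ∪ ((S ∪ A) ∖ S). Then either x ∈ A and x ∉ S; or x ∈ S ∩ A. In each case x ∈ ((A ∪ S) ∩ A) ∪ (S ∖ (A ∪ S)), so A ∪ ((S ∪ A) ∖ S) ⊆ ((A ∪ S) ∩ A) ∪ (S ∖ (A ∪ S)).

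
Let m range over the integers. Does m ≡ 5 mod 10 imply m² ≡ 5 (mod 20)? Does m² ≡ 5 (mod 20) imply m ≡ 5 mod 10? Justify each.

The biconditional holds.

[⇐] The residues r modulo 20 with r² ≡ 5 (mod 20) are exactly {5, 15}, and each is ≡ 5 (mod 10).

[⇒] Suppose m ≡ 5 (mod 10). Working modulo 20, m ∈ {5, 15}; for each such r, r² ≡ 5 (mod 20).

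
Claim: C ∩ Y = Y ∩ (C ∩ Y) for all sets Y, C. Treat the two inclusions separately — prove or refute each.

(⊆) Let x ∈ C ∩ Y. Then x ∈ Y ∩ C, from which x ∈ Y ∩ (C ∩ Y).

(⊇) Let x ∈ Y ∩ (C ∩ Y). Then x ∈ Y ∩ C, from which x ∈ C ∩ Y.

Both inclusions hold.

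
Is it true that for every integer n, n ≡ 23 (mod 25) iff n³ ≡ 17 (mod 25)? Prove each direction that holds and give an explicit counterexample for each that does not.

Both implications hold.

[⇒] Suppose n ≡ 23 (mod 25). Write n = 25j + 23. Then (25j + 23)³ = 15625j³ + 43125j² + 39675j + 12167 = 25(625j³ + 1725j² + 1587j + 486) + 17, so n³ ≡ 17 (mod 25).

[⇐] Conversely, suppose n³ ≡ 17 (mod 25). The only residue r in {0, …, 24} with r³ ≡ 17 (mod 25) is r = 23, so n ≡ 23 (mod 25).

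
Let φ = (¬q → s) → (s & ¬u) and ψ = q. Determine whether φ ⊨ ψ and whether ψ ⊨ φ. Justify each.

(⇒) This fails. Under q = F, s = F, u = F, the left side is true but the right side is false.

(⇐) This fails. Under q = T, s = F, u = F, the left side is false but the right side is true.

Neither direction holds.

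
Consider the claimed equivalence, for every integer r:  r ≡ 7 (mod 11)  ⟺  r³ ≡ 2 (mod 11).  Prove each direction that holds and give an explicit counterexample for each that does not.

Equivalent; both directions hold.

(⇐) Suppose r³ ≡ 2 (mod 11). The only residue r in {0, …, 10} with r³ ≡ 2 (mod 11) is r = 7, so r ≡ 7 (mod 11).

(⇒) Suppose r ≡ 7 (mod 11). Write r = 11j + 7. Then (11j + 7)³ = 1331j³ + 2541j² + 1617j + 343 = 11(121j³ + 231j² + 147j + 31) + 2, so r³ ≡ 2 (mod 11).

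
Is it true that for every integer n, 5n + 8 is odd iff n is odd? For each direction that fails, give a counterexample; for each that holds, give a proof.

[⇒] Suppose 5n + 8 is odd. Since 5 is odd, 5n and n have the same parity, so 5n + 8 ≡ n + 8 (mod 2). As 8 is even, 5n + 8 is odd exactly when n is odd. Thus n is odd.

[⇐] Conversely, suppose n is odd; write n = 2j + 1. Then 5n + 8 = 5·(2j + 1) + 8 = 2·5j + 13, which is odd.

Both directions hold; the statement is true.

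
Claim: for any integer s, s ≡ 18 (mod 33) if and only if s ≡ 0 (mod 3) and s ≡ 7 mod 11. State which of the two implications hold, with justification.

(⟹) Suppose s ≡ 18 (mod 33); write s = 33j + 18. Since 3 ∣ 33, reducing mod 3 gives s ≡ 18 ≡ 0 (mod 3); since 11 ∣ 33, reducing mod 11 gives s ≡ 18 ≡ 7 (mod 11).

(⟸) Conversely, if s ≡ 0 (mod 3) and s ≡ 7 (mod 11), then by the Chinese remainder theorem s ≡ 18 (mod 33). This is exactly s ≡ 18 (mod 33).

Both directions hold; the statement is true.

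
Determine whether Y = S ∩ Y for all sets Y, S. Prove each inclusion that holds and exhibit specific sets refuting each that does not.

(⊆) fails; (⊇) holds.

Forward inclusion. This inclusion fails. Take Y = {1}, S = ∅; then 1 ∈ Y but 1 ∉ S ∩ Y.

Reverse inclusion. Let x ∈ S ∩ Y. Then x ∈ Y ∩ S, from which x ∈ Y.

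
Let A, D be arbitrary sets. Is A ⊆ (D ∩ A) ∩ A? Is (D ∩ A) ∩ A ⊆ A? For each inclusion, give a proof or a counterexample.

The sets are not equal: only the reverse inclusion holds.

(⟹) This inclusion fails. Take A = {1}, D = ∅; then 1 ∈ A but 1 ∉ (D ∩ A) ∩ A.

(⟸) Let x ∈ (D ∩ A) ∩ A. Then x ∈ A ∩ D, from which x ∈ A.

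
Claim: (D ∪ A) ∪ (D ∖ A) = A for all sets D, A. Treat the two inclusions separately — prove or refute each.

The sets are not equal: only the reverse inclusion holds.

(⊆) This inclusion fails. Take D = {1}, A = ∅; then 1 ∈ (D ∪ A) ∪ (D ∖ A) but 1 ∉ A.

(⊇) Let x ∈ A. Then either x ∈ A and x ∉ D; or x ∈ D ∩ A. In each case x ∈ (D ∪ A) ∪ (D ∖ A), so A ⊆ (D ∪ A) ∪ (D ∖ A).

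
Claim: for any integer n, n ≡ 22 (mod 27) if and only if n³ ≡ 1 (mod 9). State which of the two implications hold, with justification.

(⟸) This fails: take n = 1. Then 1³ = 1 ≡ 1 (mod 9), yet 1 ≡ 1 (mod 27), not 22.

(⟹) Suppose n ≡ 22 (mod 27). Then n³ ≡ 22³ = 10648 (mod 27), and since 9 ∣ 27, also n³ ≡ 1 (mod 9).

(⇒) holds; (⇐) fails.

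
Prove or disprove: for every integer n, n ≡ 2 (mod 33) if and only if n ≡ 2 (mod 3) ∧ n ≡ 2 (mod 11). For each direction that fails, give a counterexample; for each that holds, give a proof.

[⇒] Suppose n ≡ 2 (mod 33); write n = 33j + 2. Since 3 ∣ 33, reducing mod 3 gives n ≡ 2 (mod 3); since 11 ∣ 33, reducing mod 11 gives n ≡ 2 (mod 11).

[⇐] Conversely, if n ≡ 2 (mod 3) and n ≡ 2 (mod 11), then by the Chinese remainder theorem n ≡ 2 (mod 33). This is exactly n ≡ 2 (mod 33).

Equivalent; both directions hold.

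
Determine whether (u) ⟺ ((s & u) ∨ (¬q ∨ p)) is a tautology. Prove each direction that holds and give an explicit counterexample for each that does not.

[⇒] This fails. Under s = F, p = F, u = T, q = T, the left side is true but the right side is false.

[⇐] This fails. Under s = F, p = F, u = F, q = F, the left side is false but the right side is true.

Neither direction holds.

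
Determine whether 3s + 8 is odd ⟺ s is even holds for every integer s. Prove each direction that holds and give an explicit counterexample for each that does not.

(⟹) This fails: s = 5 gives 3s + 8 = 23, which is odd, but 5 is odd, not even.

(⟸) This also fails: s = 2 is even, but 3s + 8 = 14 is even, not odd.

Both directions fail.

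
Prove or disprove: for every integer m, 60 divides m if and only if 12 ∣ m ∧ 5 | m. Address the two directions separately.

(⇒) If 60 ∣ m, write m = 60q. Since 60 = 5·12, m = 12·(5q), so 12 ∣ m; and since 60 = 12·5, m = 5·(12q), so 5 ∣ m.

(⇐) Suppose 12 ∣ m and 5 ∣ m. Any common multiple of 12 and 5 is a multiple of their lcm; here gcd(12, 5) = 1, so lcm(12, 5) = 12·5 = 60, so 60 ∣ m.

Equivalent; both directions hold.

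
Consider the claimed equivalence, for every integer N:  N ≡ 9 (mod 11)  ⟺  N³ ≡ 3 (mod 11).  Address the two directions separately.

(→) Suppose N ≡ 9 (mod 11). Write N = 11j + 9. Then (11j + 9)³ = 1331j³ + 3267j² + 2673j + 729 = 11(121j³ + 297j² + 243j + 66) + 3, so N³ ≡ 3 (mod 11).

(←) For the converse, argue contrapositively. If N ≢ 9 (mod 11), then N is congruent to one of 0, 1, 2, 3, 4, 5, 6, 7, 8, 10 modulo 11, and these give N³ ≡ 0, 1, 8, 5, 9, 4, 7, 2, 6, 10 respectively — never 3.

Both directions hold.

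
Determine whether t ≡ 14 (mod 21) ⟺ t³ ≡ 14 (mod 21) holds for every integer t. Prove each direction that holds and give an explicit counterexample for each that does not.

Both directions hold.

(⇒) Suppose t ≡ 14 (mod 21). Write t = 21j + 14. Then (21j + 14)³ = 9261j³ + 18522j² + 12348j + 2744 = 21(441j³ + 882j² + 588j + 130) + 14, so t³ ≡ 14 (mod 21).

(⇐) Conversely, suppose t³ ≡ 14 (mod 21). The only residue r in {0, …, 20} with r³ ≡ 14 (mod 21) is r = 14, so t ≡ 14 (mod 21).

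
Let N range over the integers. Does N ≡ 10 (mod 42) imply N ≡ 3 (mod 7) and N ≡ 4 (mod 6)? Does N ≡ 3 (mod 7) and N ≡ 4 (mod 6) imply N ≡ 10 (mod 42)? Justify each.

Equivalent; both directions hold.

(→) Suppose N ≡ 10 (mod 42); write N = 42j + 10. Since 7 ∣ 42, reducing mod 7 gives N ≡ 10 ≡ 3 (mod 7); since 6 ∣ 42, reducing mod 6 gives N ≡ 10 ≡ 4 (mod 6).

(←) Conversely, if N ≡ 3 (mod 7) and N ≡ 4 (mod 6), then by the Chinese remainder theorem N ≡ 10 (mod 42). This is exactly N ≡ 10 (mod 42).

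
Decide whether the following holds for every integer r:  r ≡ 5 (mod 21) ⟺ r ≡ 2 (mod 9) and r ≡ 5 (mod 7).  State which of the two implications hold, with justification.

Only the converse holds.

[⇐] If r ≡ 2 (mod 9) and r ≡ 5 (mod 7), then by the Chinese remainder theorem r ≡ 47 (mod 63). Since 47 ≡ 5 (mod 21) and 21 ∣ 63, we get r ≡ 5 (mod 21).

[⇒] This fails: r = 26 gives 26 ≡ 5 (mod 21) but 26 ≡ 8 (mod 9), so the conjunction on the right does not hold.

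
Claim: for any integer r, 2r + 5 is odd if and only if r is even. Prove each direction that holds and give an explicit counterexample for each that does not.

(←) Suppose r is even. Since 2 is even, 2r is even for every r, so 2r + 5 has the same parity as 5, which is odd. Hence 2r + 5 is odd.

(→) This fails: take r = 3. Then 2r + 5 = 11, which is odd, yet r = 3 is odd, not even.

(⇒) fails; (⇐) holds.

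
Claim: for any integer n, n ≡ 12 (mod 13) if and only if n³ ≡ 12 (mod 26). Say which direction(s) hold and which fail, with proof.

(⟹) This fails: take n = 25. Then 25 ≡ 12 (mod 13), but 25³ = 15625 ≡ 25 (mod 26), not 12.

(⟸) This fails: take n = 4. Then 4³ = 64 ≡ 12 (mod 26), yet 4 ≡ 4 (mod 13), not 12.

Both directions fail.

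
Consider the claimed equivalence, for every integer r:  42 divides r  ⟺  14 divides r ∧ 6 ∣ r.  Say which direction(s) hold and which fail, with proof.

Both directions hold; the statement is true.

[⇒] If 42 ∣ r, write r = 42q. Since 42 = 3·14, r = 14·(3q), so 14 ∣ r; and since 42 = 7·6, r = 6·(7q), so 6 ∣ r.

[⇐] Suppose 14 ∣ r and 6 ∣ r. Any common multiple of 14 and 6 is a multiple of their lcm; here lcm(14, 6) = 14·6/gcd(14, 6) = 84/2 = 42, so 42 ∣ r.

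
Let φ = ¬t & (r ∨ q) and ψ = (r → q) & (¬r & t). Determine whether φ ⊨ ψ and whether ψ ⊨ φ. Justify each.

Forward direction. This fails. Under r = T, q = F, t = F, the left side is true but the right side is false.

Converse. This fails. Under r = F, q = F, t = T, the left side is false but the right side is true.

(⇒) fails and (⇐) fails.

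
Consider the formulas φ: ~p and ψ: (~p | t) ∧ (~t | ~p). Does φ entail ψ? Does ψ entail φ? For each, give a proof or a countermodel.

Equivalent; both directions hold.

(→) Assume the antecedent. If p is true, the antecedent cannot hold. If p is false, (~p | t) ∧ (~t | ~p) reduces to true regardless of the other variables. Either way (~p | t) ∧ (~t | ~p) holds.

(←) Assume the antecedent. If p is true, the antecedent cannot hold. If p is false, ~p reduces to true regardless of the other variables. Either way ~p holds.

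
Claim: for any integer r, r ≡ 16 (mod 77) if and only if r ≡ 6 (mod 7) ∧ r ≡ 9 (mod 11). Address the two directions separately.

(⟹) This fails: r = 16 gives 16 ≡ 16 (mod 77) but 16 ≡ 2 (mod 7), so the conjunction on the right does not hold.

(⟸) This fails: r = 20 satisfies both congruences on the right (20 ≡ 6 mod 7 and 20 ≡ 9 mod 11) yet 20 ≡ 20 (mod 77), not 16.

Both directions fail.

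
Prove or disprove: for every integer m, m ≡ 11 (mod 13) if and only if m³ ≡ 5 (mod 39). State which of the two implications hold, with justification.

Neither implication holds.

(→) This fails: take m = 24. Then 24 ≡ 11 (mod 13), but 24³ = 13824 ≡ 18 (mod 39), not 5.

(←) This fails: take m = 8. Then 8³ = 512 ≡ 5 (mod 39), yet 8 ≡ 8 (mod 13), not 11.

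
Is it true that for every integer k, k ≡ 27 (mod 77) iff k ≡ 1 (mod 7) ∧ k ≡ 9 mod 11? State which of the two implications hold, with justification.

(→) This fails: k = 27 gives 27 ≡ 27 (mod 77) but 27 ≡ 6 (mod 7), so the conjunction on the right does not hold.

(←) This fails: k = 64 satisfies both congruences on the right (64 ≡ 1 mod 7 and 64 ≡ 9 mod 11) yet 64 ≡ 64 (mod 77), not 27.

(⇒) fails and (⇐) fails.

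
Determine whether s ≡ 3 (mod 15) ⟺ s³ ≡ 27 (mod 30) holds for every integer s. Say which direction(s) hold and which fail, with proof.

(⇒) This fails: take s = 18. Then 18 ≡ 3 (mod 15), but 18³ = 5832 ≡ 12 (mod 30), not 27.

(⇐) Conversely, the residues r modulo 30 with r³ ≡ 27 (mod 30) are exactly {3}, and each is ≡ 3 (mod 15).

Only the reverse direction holds.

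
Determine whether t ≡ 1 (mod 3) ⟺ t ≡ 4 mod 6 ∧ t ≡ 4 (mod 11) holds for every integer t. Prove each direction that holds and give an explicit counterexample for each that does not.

[⇒] This fails: t = 1 gives 1 ≡ 1 (mod 3) but 1 ≡ 1 (mod 6), so the conjunction on the right does not hold.

[⇐] Conversely, if t ≡ 4 (mod 6) and t ≡ 4 (mod 11), then by the Chinese remainder theorem t ≡ 4 (mod 66). Since 4 ≡ 1 (mod 3) and 3 ∣ 66, we get t ≡ 1 (mod 3).

The forward direction fails; the converse holds.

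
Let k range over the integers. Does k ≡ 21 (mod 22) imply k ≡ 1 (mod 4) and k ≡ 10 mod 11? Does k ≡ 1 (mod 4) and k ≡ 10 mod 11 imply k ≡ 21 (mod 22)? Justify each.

Only the converse holds.

(←) If k ≡ 1 (mod 4) and k ≡ 10 (mod 11), then by the Chinese remainder theorem k ≡ 21 (mod 44). Since 21 ≡ 21 (mod 22) and 22 ∣ 44, we get k ≡ 21 (mod 22).

(→) This fails: k = 43 gives 43 ≡ 21 (mod 22) but 43 ≡ 3 (mod 4), so the conjunction on the right does not hold.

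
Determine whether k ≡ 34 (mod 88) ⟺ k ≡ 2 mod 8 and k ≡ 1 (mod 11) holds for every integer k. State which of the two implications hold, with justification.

Both implications hold.

[⇒] Suppose k ≡ 34 (mod 88); write k = 88j + 34. Since 8 ∣ 88, reducing mod 8 gives k ≡ 34 ≡ 2 (mod 8); since 11 ∣ 88, reducing mod 11 gives k ≡ 34 ≡ 1 (mod 11).

[⇐] Conversely, if k ≡ 2 (mod 8) and k ≡ 1 (mod 11), then by the Chinese remainder theorem k ≡ 34 (mod 88). This is exactly k ≡ 34 (mod 88).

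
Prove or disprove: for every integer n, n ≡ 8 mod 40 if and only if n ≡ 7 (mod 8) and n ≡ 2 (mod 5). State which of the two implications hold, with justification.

Both directions fail.

(⟹) This fails: n = 8 gives 8 ≡ 8 (mod 40) but 8 ≡ 0 (mod 8), so the conjunction on the right does not hold.

(⟸) This fails: n = 7 satisfies both congruences on the right (7 ≡ 7 mod 8 and 7 ≡ 2 mod 5) yet 7 ≡ 7 (mod 40), not 8.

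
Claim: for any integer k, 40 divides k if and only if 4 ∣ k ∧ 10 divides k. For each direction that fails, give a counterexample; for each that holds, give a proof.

(⟸) This fails: take k = 20. Both 4 ∣ 20 and 10 ∣ 20, yet 20 is not a multiple of 40 (since 20 = 0·40 + 20), so 40 ∤ 20.

(⟹) If 40 ∣ k, write k = 40q. Since 40 = 10·4, k = 4·(10q), so 4 ∣ k; and since 40 = 4·10, k = 10·(4q), so 10 ∣ k.

Not equivalent: only (⇒) holds.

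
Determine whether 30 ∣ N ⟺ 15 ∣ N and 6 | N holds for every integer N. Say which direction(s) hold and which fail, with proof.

(→) If 30 ∣ N, write N = 30q. Since 30 = 2·15, N = 15·(2q), so 15 ∣ N; and since 30 = 5·6, N = 6·(5q), so 6 ∣ N.

(←) Suppose 15 ∣ N and 6 ∣ N. Any common multiple of 15 and 6 is a multiple of their lcm; here lcm(15, 6) = 15·6/gcd(15, 6) = 90/3 = 30, so 30 ∣ N.

Equivalent; both directions hold.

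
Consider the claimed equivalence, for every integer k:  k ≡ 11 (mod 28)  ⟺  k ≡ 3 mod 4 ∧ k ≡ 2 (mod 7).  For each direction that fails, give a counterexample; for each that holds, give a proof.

(⇒) This fails: k = 11 gives 11 ≡ 11 (mod 28) but 11 ≡ 4 (mod 7), so the conjunction on the right does not hold.

(⇐) This fails: k = 23 satisfies both congruences on the right (23 ≡ 3 mod 4 and 23 ≡ 2 mod 7) yet 23 ≡ 23 (mod 28), not 11.

Both directions fail.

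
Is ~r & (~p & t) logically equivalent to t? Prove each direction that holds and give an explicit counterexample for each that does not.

[⇐] This fails. Under r = T, p = F, t = T, the left side is false but the right side is true.

[⇒] Assume the antecedent. If r is true, the antecedent cannot hold. If r is false, the antecedent forces (r = F, p = F, t = T), and t holds there. Either way t holds.

Only the forward implication holds.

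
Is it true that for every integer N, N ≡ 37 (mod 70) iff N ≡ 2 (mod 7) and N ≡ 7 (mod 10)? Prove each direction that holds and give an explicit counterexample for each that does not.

(⟹) Suppose N ≡ 37 (mod 70); write N = 70j + 37. Since 7 ∣ 70, reducing mod 7 gives N ≡ 37 ≡ 2 (mod 7); since 10 ∣ 70, reducing mod 10 gives N ≡ 37 ≡ 7 (mod 10).

(⟸) Conversely, if N ≡ 2 (mod 7) and N ≡ 7 (mod 10), then by the Chinese remainder theorem N ≡ 37 (mod 70). This is exactly N ≡ 37 (mod 70).

Equivalent; both directions hold.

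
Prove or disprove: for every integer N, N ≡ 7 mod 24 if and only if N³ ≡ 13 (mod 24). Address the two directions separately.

Forward direction. This fails: take N = 7. Then 7 ≡ 7 (mod 24), but 7³ = 343 ≡ 7 (mod 24), not 13.

Converse. This fails: take N = 13. Then 13³ = 2197 ≡ 13 (mod 24), yet 13 ≡ 13 (mod 24), not 7.

Both directions fail.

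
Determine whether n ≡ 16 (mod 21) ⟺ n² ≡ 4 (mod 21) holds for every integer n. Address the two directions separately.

The forward direction holds; the converse fails.

(→) Suppose n ≡ 16 (mod 21). Write n = 21j + 16. Then (21j + 16)² = 441j² + 672j + 256 = 21(21j² + 32j + 12) + 4, so n² ≡ 4 (mod 21).

(←) This fails: take n = 2. Then 2² = 4 ≡ 4 (mod 21), yet 2 ≡ 2 (mod 21), not 16.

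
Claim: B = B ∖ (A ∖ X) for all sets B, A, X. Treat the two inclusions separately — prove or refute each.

(⊆) fails; (⊇) holds.

Reverse inclusion. Let x ∈ B ∖ (A ∖ X). Then either x ∈ B and x ∉ A, X; or x ∈ B ∩ X and x ∉ A; or x ∈ B ∩ A ∩ X. In each case x ∈ B, so B ∖ (A ∖ X) ⊆ B.

Forward inclusion. This inclusion fails. Take B = {1}, A = {1}, X = ∅; then 1 ∈ B but 1 ∉ B ∖ (A ∖ X).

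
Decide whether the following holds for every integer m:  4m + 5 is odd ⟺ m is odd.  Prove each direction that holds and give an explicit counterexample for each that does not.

(⇒) fails; (⇐) holds.

(⟸) Suppose m is odd. Since 4 is even, 4m is even for every m, so 4m + 5 has the same parity as 5, which is odd. Hence 4m + 5 is odd.

(⟹) This fails: take m = 0. Then 4m + 5 = 5, which is odd, yet m = 0 is even, not odd.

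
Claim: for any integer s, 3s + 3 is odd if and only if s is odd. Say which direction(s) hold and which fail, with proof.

(⇒) fails and (⇐) fails.

(⇒) This fails: s = 0 gives 3s + 3 = 3, which is odd, but 0 is even, not odd.

(⇐) This also fails: s = 1 is odd, but 3s + 3 = 6 is even, not odd.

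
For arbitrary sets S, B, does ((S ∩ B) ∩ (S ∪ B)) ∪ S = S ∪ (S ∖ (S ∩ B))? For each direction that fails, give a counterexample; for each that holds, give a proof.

(⟹) Let x ∈ ((S ∩ B) ∩ (S ∪ B)) ∪ S. Then either x ∈ S and x ∉ B; or x ∈ S ∩ B. In each case x ∈ S ∪ (S ∖ (S ∩ B)), so ((S ∩ B) ∩ (S ∪ B)) ∪ S ⊆ S ∪ (S ∖ (S ∩ B)).

(⟸) Let x ∈ S ∪ (S ∖ (S ∩ B)). Then either x ∈ S and x ∉ B; or x ∈ S ∩ B. In each case x ∈ ((S ∩ B) ∩ (S ∪ B)) ∪ S, so S ∪ (S ∖ (S ∩ B)) ⊆ ((S ∩ B) ∩ (S ∪ B)) ∪ S.

The two sets are equal.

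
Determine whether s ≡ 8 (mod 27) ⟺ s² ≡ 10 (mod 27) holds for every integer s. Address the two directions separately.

(⇒) holds; (⇐) fails.

Forward direction. Suppose s ≡ 8 (mod 27). Write s = 27j + 8. Then (27j + 8)² = 729j² + 432j + 64 = 27(27j² + 16j + 2) + 10, so s² ≡ 10 (mod 27).

Converse. This fails: take s = 19. Then 19² = 361 ≡ 10 (mod 27), yet 19 ≡ 19 (mod 27), not 8.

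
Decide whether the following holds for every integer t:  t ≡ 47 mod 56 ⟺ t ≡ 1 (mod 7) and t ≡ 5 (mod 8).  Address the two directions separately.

(⇒) This fails: t = 47 gives 47 ≡ 47 (mod 56) but 47 ≡ 5 (mod 7), so the conjunction on the right does not hold.

(⇐) This fails: t = 29 satisfies both congruences on the right (29 ≡ 1 mod 7 and 29 ≡ 5 mod 8) yet 29 ≡ 29 (mod 56), not 47.

Neither direction holds.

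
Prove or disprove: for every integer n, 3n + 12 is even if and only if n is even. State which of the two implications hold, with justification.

(⇒) Suppose 3n + 12 is even. Since 3 is odd, 3n and n have the same parity, so 3n + 12 ≡ n + 12 (mod 2). As 12 is even, 3n + 12 is even exactly when n is even. Thus n is even.

(⇐) Conversely, suppose n is even; write n = 2j. Then 3n + 12 = 3·(2j) + 12 = 2·3j + 12, which is even.

The biconditional holds.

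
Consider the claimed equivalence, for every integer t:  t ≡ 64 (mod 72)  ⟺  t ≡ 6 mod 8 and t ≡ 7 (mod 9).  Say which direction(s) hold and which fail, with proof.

(⟹) This fails: t = 64 gives 64 ≡ 64 (mod 72) but 64 ≡ 0 (mod 8), so the conjunction on the right does not hold.

(⟸) This fails: t = 70 satisfies both congruences on the right (70 ≡ 6 mod 8 and 70 ≡ 7 mod 9) yet 70 ≡ 70 (mod 72), not 64.

(⇒) fails and (⇐) fails.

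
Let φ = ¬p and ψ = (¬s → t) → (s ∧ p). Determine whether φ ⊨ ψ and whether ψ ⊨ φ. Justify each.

[⇒] This fails. Under s = T, t = F, p = F, the left side is true but the right side is false.

[⇐] This fails. Under s = F, t = F, p = T, the left side is false but the right side is true.

(⇒) fails and (⇐) fails.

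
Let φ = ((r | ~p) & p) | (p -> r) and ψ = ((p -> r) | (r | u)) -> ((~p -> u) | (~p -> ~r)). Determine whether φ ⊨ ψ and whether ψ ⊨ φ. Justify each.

Neither implication holds.

(→) This fails. Under r = T, u = F, p = F, the left side is true but the right side is false.

(←) This fails. Under r = F, u = F, p = T, the left side is false but the right side is true.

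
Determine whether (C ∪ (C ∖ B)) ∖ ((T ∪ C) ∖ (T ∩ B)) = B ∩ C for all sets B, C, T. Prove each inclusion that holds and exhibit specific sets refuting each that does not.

Forward inclusion. Let x ∈ (C ∪ (C ∖ B)) ∖ ((T ∪ C) ∖ (T ∩ B)). Then x ∈ B ∩ C ∩ T, from which x ∈ B ∩ C.

Reverse inclusion. This inclusion fails. Take B = {1}, C = {1}, T = ∅; then 1 ∈ B ∩ C but 1 ∉ (C ∪ (C ∖ B)) ∖ ((T ∪ C) ∖ (T ∩ B)).

(⊆) holds; (⊇) fails.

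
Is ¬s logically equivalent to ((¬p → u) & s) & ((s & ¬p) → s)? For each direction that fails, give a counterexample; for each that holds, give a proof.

(⇒) This fails. Under u = F, s = F, p = F, the left side is true but the right side is false.

(⇐) This fails. Under u = T, s = T, p = F, the left side is false but the right side is true.

Neither direction holds.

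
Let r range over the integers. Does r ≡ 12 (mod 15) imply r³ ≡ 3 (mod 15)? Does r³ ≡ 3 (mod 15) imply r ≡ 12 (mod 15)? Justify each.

(→) Suppose r ≡ 12 (mod 15). Write r = 15j + 12. Then (15j + 12)³ = 3375j³ + 8100j² + 6480j + 1728 = 15(225j³ + 540j² + 432j + 115) + 3, so r³ ≡ 3 (mod 15).

(←) Conversely, suppose r³ ≡ 3 (mod 15). The only residue r in {0, …, 14} with r³ ≡ 3 (mod 15) is r = 12, so r ≡ 12 (mod 15).

Both directions hold.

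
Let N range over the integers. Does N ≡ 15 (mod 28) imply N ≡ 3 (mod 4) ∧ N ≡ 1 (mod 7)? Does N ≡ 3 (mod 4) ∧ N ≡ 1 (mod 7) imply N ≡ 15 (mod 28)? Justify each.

Both directions hold; the statement is true.

(⟹) Suppose N ≡ 15 (mod 28); write N = 28j + 15. Since 4 ∣ 28, reducing mod 4 gives N ≡ 15 ≡ 3 (mod 4); since 7 ∣ 28, reducing mod 7 gives N ≡ 15 ≡ 1 (mod 7).

(⟸) Conversely, if N ≡ 3 (mod 4) and N ≡ 1 (mod 7), then by the Chinese remainder theorem N ≡ 15 (mod 28). This is exactly N ≡ 15 (mod 28).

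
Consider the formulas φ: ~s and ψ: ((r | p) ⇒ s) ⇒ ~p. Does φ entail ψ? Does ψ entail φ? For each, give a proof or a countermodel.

(→) Assume the antecedent. If r is true, the antecedent forces (r = T, p = F, s = F) or (r = T, p = T, s = F), and ((r | p) ⇒ s) ⇒ ~p holds there. If r is false, the antecedent forces (r = F, p = F, s = F) or (r = F, p = T, s = F), and ((r | p) ⇒ s) ⇒ ~p holds there. Either way ((r | p) ⇒ s) ⇒ ~p holds.

(←) This fails. Under r = F, p = F, s = T, the left side is false but the right side is true.

(⇒) holds; (⇐) fails.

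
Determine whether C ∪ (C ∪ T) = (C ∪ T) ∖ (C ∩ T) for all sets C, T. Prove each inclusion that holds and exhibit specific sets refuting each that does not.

Forward inclusion. This inclusion fails. Take C = {1}, T = {1}; then 1 ∈ C ∪ (C ∪ T) but 1 ∉ (C ∪ T) ∖ (C ∩ T).

Reverse inclusion. Let x ∈ (C ∪ T) ∖ (C ∩ T). Then either x ∈ C and x ∉ T; or x ∈ T and x ∉ C. In each case x ∈ C ∪ (C ∪ T), so (C ∪ T) ∖ (C ∩ T) ⊆ C ∪ (C ∪ T).

The sets are not equal: only the reverse inclusion holds.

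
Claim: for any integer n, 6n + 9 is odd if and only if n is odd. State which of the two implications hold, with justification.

(←) Suppose n is odd. Since 6 is even, 6n is even for every n, so 6n + 9 has the same parity as 9, which is odd. Hence 6n + 9 is odd.

(→) This fails: take n = 0. Then 6n + 9 = 9, which is odd, yet n = 0 is even, not odd.

The forward direction fails; the converse holds.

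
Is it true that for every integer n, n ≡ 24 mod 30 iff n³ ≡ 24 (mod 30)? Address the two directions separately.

Both directions hold; the statement is true.

(→) Suppose n ≡ 24 mod 30. Write n = 30j + 24. Then (30j + 24)³ = 27000j³ + 64800j² + 51840j + 13824 = 30(900j³ + 2160j² + 1728j + 460) + 24, so n³ ≡ 24 (mod 30).

(←) Conversely, suppose n³ ≡ 24 (mod 30). The only residue r in {0, …, 29} with r³ ≡ 24 (mod 30) is r = 24, so n ≡ 24 (mod 30).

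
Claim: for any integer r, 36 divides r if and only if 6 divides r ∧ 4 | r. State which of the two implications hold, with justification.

(⇒) If 36 ∣ r, write r = 36q. Since 36 = 6·6, r = 6·(6q), so 6 ∣ r; and since 36 = 9·4, r = 4·(9q), so 4 ∣ r.

(⇐) This fails: take r = 12. Both 6 ∣ 12 and 4 ∣ 12, yet 12 is not a multiple of 36 (since 12 = 0·36 + 12), so 36 ∤ 12.

Only the forward implication holds.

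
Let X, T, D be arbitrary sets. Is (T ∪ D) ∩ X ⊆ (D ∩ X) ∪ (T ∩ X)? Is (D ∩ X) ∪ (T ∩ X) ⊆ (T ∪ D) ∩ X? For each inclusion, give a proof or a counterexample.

Both inclusions hold; the sets are equal.

Reverse inclusion. Let x ∈ (D ∩ X) ∪ (T ∩ X). Then either x ∈ X ∩ T and x ∉ D; or x ∈ X ∩ D and x ∉ T; or x ∈ X ∩ T ∩ D. In each case x ∈ (T ∪ D) ∩ X, so (D ∩ X) ∪ (T ∩ X) ⊆ (T ∪ D) ∩ X.

Forward inclusion. Let x ∈ (T ∪ D) ∩ X. Then either x ∈ X ∩ T and x ∉ D; or x ∈ X ∩ D and x ∉ T; or x ∈ X ∩ T ∩ D. In each case x ∈ (D ∩ X) ∪ (T ∩ X), so (T ∪ D) ∩ X ⊆ (D ∩ X) ∪ (T ∩ X).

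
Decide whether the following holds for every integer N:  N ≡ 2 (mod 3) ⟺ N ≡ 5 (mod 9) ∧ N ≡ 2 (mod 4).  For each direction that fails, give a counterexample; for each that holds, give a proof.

Not equivalent: only (⇐) holds.

(→) This fails: N = 32 gives 32 ≡ 2 (mod 3) but 32 ≡ 0 (mod 4), so the conjunction on the right does not hold.

(←) Conversely, if N ≡ 5 (mod 9) and N ≡ 2 (mod 4), then by the Chinese remainder theorem N ≡ 14 (mod 36). Since 14 ≡ 2 (mod 3) and 3 ∣ 36, we get N ≡ 2 (mod 3).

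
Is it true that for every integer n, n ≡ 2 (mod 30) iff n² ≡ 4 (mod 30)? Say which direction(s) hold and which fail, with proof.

(→) Suppose n ≡ 2 (mod 30). Write n = 30j + 2. Then (30j + 2)² = 900j² + 120j + 4 = 30(30j² + 4j) + 4, so n² ≡ 4 (mod 30).

(←) This fails: take n = 8. Then 8² = 64 ≡ 4 (mod 30), yet 8 ≡ 8 (mod 30), not 2.

(⇒) holds; (⇐) fails.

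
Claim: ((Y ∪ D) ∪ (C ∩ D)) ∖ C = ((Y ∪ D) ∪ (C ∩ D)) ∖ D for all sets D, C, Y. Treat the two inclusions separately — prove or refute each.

(⊆) This inclusion fails. Take D = {1}, C = ∅, Y = ∅; then 1 ∈ ((Y ∪ D) ∪ (C ∩ D)) ∖ C but 1 ∉ ((Y ∪ D) ∪ (C ∩ D)) ∖ D.

(⊇) This inclusion fails. Take D = ∅, C = {1}, Y = {1}; then 1 ∈ ((Y ∪ D) ∪ (C ∩ D)) ∖ D but 1 ∉ ((Y ∪ D) ∪ (C ∩ D)) ∖ C.

Both inclusions fail.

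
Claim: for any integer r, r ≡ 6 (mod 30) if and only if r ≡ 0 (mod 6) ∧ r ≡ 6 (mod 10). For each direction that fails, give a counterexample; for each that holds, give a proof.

Equivalent; both directions hold.

(⇒) Suppose r ≡ 6 (mod 30); write r = 30j + 6. Since 6 ∣ 30, reducing mod 6 gives r ≡ 6 ≡ 0 (mod 6); since 10 ∣ 30, reducing mod 10 gives r ≡ 6 (mod 10).

(⇐) Conversely, if r ≡ 0 (mod 6) and r ≡ 6 (mod 10), then by the Chinese remainder theorem r ≡ 6 (mod 30). This is exactly r ≡ 6 (mod 30).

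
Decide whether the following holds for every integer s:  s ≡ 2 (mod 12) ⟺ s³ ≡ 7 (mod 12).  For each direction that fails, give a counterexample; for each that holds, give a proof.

Both directions fail.

[⇒] This fails: take s = 2. Then 2 ≡ 2 (mod 12), but 2³ = 8 ≡ 8 (mod 12), not 7.

[⇐] This fails: take s = 7. Then 7³ = 343 ≡ 7 (mod 12), yet 7 ≡ 7 (mod 12), not 2.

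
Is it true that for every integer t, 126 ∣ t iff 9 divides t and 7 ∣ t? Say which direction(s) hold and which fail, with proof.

The forward direction holds; the converse fails.

Forward direction. If 126 ∣ t, write t = 126q. Since 126 = 14·9, t = 9·(14q), so 9 ∣ t; and since 126 = 18·7, t = 7·(18q), so 7 ∣ t.

Converse. This fails: take t = 63. Both 9 ∣ 63 and 7 ∣ 63, yet 63 is not a multiple of 126 (since 63 = 0·126 + 63), so 126 ∤ 63.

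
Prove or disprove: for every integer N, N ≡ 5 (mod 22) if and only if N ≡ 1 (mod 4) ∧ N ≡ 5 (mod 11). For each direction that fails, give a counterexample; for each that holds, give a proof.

Not equivalent: only (⇐) holds.

(←) If N ≡ 1 (mod 4) and N ≡ 5 (mod 11), then by the Chinese remainder theorem N ≡ 5 (mod 44). Since 5 ≡ 5 (mod 22) and 22 ∣ 44, we get N ≡ 5 (mod 22).

(→) This fails: N = 27 gives 27 ≡ 5 (mod 22) but 27 ≡ 3 (mod 4), so the conjunction on the right does not hold.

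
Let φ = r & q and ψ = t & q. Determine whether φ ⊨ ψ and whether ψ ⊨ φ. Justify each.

(⇒) This fails. Under q = T, t = F, r = T, the left side is true but the right side is false.

(⇐) This fails. Under q = T, t = T, r = F, the left side is false but the right side is true.

Neither direction holds.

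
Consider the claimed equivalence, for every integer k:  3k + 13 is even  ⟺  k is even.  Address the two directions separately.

(⇒) This fails: k = 1 gives 3k + 13 = 16, which is even, but 1 is odd, not even.

(⇐) This also fails: k = 2 is even, but 3k + 13 = 19 is odd, not even.

(⇒) fails and (⇐) fails.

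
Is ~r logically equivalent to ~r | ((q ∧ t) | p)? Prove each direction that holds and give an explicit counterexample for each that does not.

The forward direction holds; the converse fails.

(→) Assume the antecedent. If r is true, the antecedent cannot hold. If r is false, ~r | ((q ∧ t) | p) reduces to true regardless of the other variables. Either way ~r | ((q ∧ t) | p) holds.

(←) This fails. Under q = F, p = T, t = F, r = T, the left side is false but the right side is true.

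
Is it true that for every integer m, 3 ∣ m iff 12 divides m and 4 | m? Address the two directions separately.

Only the reverse direction holds.

Forward direction. This fails: take m = 3. Certainly 3 ∣ 3, but 12 ∤ 3.

Converse. Suppose 12 ∣ m and 4 ∣ m. Any common multiple of 12 and 4 is a multiple of their lcm; here lcm(12, 4) = 12·4/gcd(12, 4) = 48/4 = 12, so 12 ∣ m. Since 3 ∣ 12, it follows that 3 ∣ m.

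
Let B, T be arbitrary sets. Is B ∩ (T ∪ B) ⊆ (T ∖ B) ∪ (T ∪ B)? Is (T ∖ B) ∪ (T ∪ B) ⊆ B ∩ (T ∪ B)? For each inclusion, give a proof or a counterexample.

(⊇) This inclusion fails. Take B = ∅, T = {1}; then 1 ∈ (T ∖ B) ∪ (T ∪ B) but 1 ∉ B ∩ (T ∪ B).

(⊆) Let x ∈ B ∩ (T ∪ B). Then either x ∈ B and x ∉ T; or x ∈ B ∩ T. In each case x ∈ (T ∖ B) ∪ (T ∪ B), so B ∩ (T ∪ B) ⊆ (T ∖ B) ∪ (T ∪ B).

(⊆) holds; (⊇) fails.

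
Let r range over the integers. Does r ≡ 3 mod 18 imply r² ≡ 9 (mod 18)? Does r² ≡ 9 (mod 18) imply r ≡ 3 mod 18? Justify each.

Only the forward direction holds.

(⟸) This fails: take r = 9. Then 9² = 81 ≡ 9 (mod 18), yet 9 ≡ 9 (mod 18), not 3.

(⟹) Suppose r ≡ 3 mod 18. Write r = 18j + 3. Then (18j + 3)² = 324j² + 108j + 9 = 18(18j² + 6j) + 9, so r² ≡ 9 (mod 18).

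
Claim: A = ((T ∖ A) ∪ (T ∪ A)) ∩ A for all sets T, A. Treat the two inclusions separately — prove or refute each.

(⊇) Let x ∈ ((T ∖ A) ∪ (T ∪ A)) ∩ A. Then either x ∈ A and x ∉ T; or x ∈ T ∩ A. In each case x ∈ A, so ((T ∖ A) ∪ (T ∪ A)) ∩ A ⊆ A.

(⊆) Let x ∈ A. Then either x ∈ A and x ∉ T; or x ∈ T ∩ A. In each case x ∈ ((T ∖ A) ∪ (T ∪ A)) ∩ A, so A ⊆ ((T ∖ A) ∪ (T ∪ A)) ∩ A.

Both inclusions hold.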